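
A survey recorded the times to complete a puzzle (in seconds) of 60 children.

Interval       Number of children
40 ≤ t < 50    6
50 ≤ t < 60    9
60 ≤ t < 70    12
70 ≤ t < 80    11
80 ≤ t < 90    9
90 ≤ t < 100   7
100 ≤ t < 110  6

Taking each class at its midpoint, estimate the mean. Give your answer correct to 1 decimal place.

Midpoints: 45, 55, 65, 75, 85, 95, 105
Σfm = 6×45 + 9×55 + 12×65 + 11×75 + 9×85 + 7×95 + 6×105 = 4430
n = Σf = 60
Mean = 4430 / 60 = 73.8333

73.8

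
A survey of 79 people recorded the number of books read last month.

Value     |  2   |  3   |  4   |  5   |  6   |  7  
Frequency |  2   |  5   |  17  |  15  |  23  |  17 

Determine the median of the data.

Cumulative frequencies: 2, 7, 24, 39, 62, 79
n = 79, so the median is the value in position (n+1)/2 = 40.
Position 40 falls at value 6.

6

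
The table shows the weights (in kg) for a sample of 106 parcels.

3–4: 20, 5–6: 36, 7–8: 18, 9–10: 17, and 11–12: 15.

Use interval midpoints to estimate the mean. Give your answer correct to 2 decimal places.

Midpoints: 3.5, 5.5, 7.5, 9.5, 11.5
Σfm = 20×3.5 + 36×5.5 + 18×7.5 + 17×9.5 + 15×11.5 = 737
n = Σf = 106
Mean = 737 / 106 = 6.9528

6.95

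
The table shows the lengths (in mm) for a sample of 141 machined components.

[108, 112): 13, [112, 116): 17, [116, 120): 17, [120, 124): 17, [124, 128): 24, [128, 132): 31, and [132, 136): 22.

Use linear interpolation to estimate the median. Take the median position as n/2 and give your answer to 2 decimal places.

125.08

Cumulative frequencies: 13, 30, 47, 64, 88, 119, 141
n = 141; position = n/2 = 70.5.
This falls in the class [124, 128): L = 124, F = 64, f = 24, h = 4.
Median ≈ 124 + ((70.5 − 64) / 24) × 4 = 125.0833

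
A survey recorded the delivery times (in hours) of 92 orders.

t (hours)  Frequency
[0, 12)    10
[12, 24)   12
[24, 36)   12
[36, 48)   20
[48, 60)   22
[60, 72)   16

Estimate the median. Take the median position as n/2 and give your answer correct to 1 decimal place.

Cumulative frequencies: 10, 22, 34, 54, 76, 92
n = 92; position = n/2 = 46.
This falls in the class [36, 48): L = 36, F = 34, f = 20, h = 12.
Median ≈ 36 + ((46 − 34) / 20) × 12 = 43.2000

43.2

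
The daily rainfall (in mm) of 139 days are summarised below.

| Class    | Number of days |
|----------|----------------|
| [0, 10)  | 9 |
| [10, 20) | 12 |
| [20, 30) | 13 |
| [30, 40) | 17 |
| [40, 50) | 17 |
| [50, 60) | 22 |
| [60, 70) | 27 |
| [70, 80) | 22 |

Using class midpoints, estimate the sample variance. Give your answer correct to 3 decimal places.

Midpoints: 5, 15, 25, 35, 45, 55, 65, 75
n = 139, Σfm = 6525, mean = 46.9424
Σfm² = 370675
Σf(m − x̄)² = Σfm² − (Σfm)²/n = 370675 − 6525²/139 = 64375.5396
Sample variance = 64375.5396 / 138 = 466.4894

466.489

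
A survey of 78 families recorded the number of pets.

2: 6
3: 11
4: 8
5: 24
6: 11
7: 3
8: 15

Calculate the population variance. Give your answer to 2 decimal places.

3.35

Values: 2, 3, 4, 5, 6, 7, 8
n = 78, Σfx = 404, mean = 5.1795
Σfx² = 2354
Σf(x − x̄)² = Σfx² − (Σfx)²/n = 2354 − 404²/78 = 261.4872
Population variance = 261.4872 / 78 = 3.3524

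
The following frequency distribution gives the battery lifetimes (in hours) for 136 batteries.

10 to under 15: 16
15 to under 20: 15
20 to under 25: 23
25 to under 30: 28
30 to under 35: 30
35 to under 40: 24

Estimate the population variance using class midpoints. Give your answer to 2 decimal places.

64.17

Midpoints: 12.5, 17.5, 22.5, 27.5, 32.5, 37.5
n = 136, Σfm = 3625, mean = 26.6544
Σfm² = 105350
Σf(m − x̄)² = Σfm² − (Σfm)²/n = 105350 − 3625²/136 = 8727.7574
Population variance = 8727.7574 / 136 = 64.1747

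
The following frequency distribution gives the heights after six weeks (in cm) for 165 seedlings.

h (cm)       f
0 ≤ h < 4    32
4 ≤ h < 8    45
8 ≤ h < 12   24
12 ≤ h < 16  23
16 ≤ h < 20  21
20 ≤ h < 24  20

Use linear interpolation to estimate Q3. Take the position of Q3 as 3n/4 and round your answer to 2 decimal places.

Cumulative frequencies: 32, 77, 101, 124, 145, 165
n = 165; position = 3n/4 = 123.75.
This falls in the class 12 ≤ h < 16: L = 12, F = 101, f = 23, h = 4.
Upper quartile ≈ 12 + ((123.75 − 101) / 23) × 4 = 15.9565

15.96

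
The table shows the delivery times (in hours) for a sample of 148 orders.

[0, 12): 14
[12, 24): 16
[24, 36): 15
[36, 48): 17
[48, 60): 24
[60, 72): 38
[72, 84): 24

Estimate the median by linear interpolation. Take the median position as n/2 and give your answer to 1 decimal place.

54.0

Cumulative frequencies: 14, 30, 45, 62, 86, 124, 148
n = 148; position = n/2 = 74.
This falls in the class [48, 60): L = 48, F = 62, f = 24, h = 12.
Median ≈ 48 + ((74 − 62) / 24) × 12 = 54.0000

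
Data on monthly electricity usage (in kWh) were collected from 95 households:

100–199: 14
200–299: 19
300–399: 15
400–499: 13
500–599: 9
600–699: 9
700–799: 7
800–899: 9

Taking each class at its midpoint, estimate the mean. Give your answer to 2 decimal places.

Midpoints: 149.5, 249.5, 349.5, 449.5, 549.5, 649.5, 749.5, 849.5
Σfm = 14×149.5 + 19×249.5 + 15×349.5 + 13×449.5 + 9×549.5 + 9×649.5 + 7×749.5 + 9×849.5 = 41602.5
n = Σf = 95
Mean = 41602.5 / 95 = 437.9211

437.92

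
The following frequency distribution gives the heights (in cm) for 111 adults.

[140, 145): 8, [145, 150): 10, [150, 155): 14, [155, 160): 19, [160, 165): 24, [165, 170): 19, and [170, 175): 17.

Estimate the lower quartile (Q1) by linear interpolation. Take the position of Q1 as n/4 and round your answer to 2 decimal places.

Cumulative frequencies: 8, 18, 32, 51, 75, 94, 111
n = 111; position = n/4 = 27.75.
This falls in the class [150, 155): L = 150, F = 18, f = 14, h = 5.
Lower quartile ≈ 150 + ((27.75 − 18) / 14) × 5 = 153.4821

153.48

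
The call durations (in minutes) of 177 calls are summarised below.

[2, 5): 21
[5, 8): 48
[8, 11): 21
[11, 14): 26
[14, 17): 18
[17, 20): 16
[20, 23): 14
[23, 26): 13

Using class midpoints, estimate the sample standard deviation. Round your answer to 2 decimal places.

6.44

Midpoints: 3.5, 6.5, 9.5, 12.5, 15.5, 18.5, 21.5, 24.5
n = 177, Σfm = 2104.5, mean = 11.8898
Σfm² = 32318.25
Σf(m − x̄)² = Σfm² − (Σfm)²/n = 32318.25 − 2104.5²/177 = 7296.1017
Sample variance = 7296.1017 / 176 = 41.4551
Standard deviation = √41.4551 = 6.4386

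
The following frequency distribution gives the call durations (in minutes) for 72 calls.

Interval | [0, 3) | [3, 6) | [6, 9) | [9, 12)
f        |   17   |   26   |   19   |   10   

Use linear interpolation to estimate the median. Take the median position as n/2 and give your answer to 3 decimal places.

5.192

Cumulative frequencies: 17, 43, 62, 72
n = 72; position = n/2 = 36.
This falls in the class [3, 6): L = 3, F = 17, f = 26, h = 3.
Median ≈ 3 + ((36 − 17) / 26) × 3 = 5.1923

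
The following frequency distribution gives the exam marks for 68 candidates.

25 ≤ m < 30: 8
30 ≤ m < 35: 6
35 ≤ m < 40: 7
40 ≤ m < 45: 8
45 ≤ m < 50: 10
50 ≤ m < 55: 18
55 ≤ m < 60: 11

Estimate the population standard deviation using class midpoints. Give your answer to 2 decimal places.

Midpoints: 27.5, 32.5, 37.5, 42.5, 47.5, 52.5, 57.5
n = 68, Σfm = 3070, mean = 45.1471
Σfm² = 145225
Σf(m − x̄)² = Σfm² − (Σfm)²/n = 145225 − 3070²/68 = 6623.5294
Population variance = 6623.5294 / 68 = 97.4048
Standard deviation = √97.4048 = 9.8694

9.87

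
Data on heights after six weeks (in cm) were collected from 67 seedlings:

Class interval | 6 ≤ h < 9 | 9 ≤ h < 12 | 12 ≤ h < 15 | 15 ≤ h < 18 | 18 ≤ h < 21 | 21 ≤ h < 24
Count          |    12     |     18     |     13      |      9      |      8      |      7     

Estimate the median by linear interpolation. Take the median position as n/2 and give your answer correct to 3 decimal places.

12.808

Cumulative frequencies: 12, 30, 43, 52, 60, 67
n = 67; position = n/2 = 33.5.
This falls in the class 12 ≤ h < 15: L = 12, F = 30, f = 13, h = 3.
Median ≈ 12 + ((33.5 − 30) / 13) × 3 = 12.8077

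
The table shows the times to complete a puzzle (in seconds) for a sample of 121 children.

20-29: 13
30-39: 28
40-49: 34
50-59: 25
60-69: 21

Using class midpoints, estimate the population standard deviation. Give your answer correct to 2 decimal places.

Midpoints: 24.5, 34.5, 44.5, 54.5, 64.5
n = 121, Σfm = 5514.5, mean = 45.5744
Σfm² = 270080.25
Σf(m − x̄)² = Σfm² − (Σfm)²/n = 270080.25 − 5514.5²/121 = 18760.3306
Population variance = 18760.3306 / 121 = 155.0441
Standard deviation = √155.0441 = 12.4517

12.45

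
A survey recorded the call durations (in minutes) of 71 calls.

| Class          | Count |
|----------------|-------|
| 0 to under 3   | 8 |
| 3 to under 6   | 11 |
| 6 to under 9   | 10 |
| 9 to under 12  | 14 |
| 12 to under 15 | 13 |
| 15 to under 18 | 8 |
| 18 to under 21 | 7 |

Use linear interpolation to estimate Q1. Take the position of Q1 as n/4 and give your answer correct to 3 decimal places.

5.659

Cumulative frequencies: 8, 19, 29, 43, 56, 64, 71
n = 71; position = n/4 = 17.75.
This falls in the class 3 to under 6: L = 3, F = 8, f = 11, h = 3.
Lower quartile ≈ 3 + ((17.75 − 8) / 11) × 3 = 5.6591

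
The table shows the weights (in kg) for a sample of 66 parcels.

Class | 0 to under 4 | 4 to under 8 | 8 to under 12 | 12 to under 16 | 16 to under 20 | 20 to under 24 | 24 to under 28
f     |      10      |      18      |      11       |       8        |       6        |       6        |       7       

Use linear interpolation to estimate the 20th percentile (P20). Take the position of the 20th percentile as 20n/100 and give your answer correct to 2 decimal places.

Cumulative frequencies: 10, 28, 39, 47, 53, 59, 66
n = 66; position = 20n/100 = 13.2.
This falls in the class 4 to under 8: L = 4, F = 10, f = 18, h = 4.
20th percentile ≈ 4 + ((13.2 − 10) / 18) × 4 = 4.7111

4.71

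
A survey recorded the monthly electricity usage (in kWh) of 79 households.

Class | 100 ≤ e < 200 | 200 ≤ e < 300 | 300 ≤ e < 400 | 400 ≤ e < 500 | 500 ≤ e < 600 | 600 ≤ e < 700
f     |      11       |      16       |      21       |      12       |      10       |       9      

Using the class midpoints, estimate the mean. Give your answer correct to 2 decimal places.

Midpoints: 150, 250, 350, 450, 550, 650
Σfm = 11×150 + 16×250 + 21×350 + 12×450 + 10×550 + 9×650 = 29750
n = Σf = 79
Mean = 29750 / 79 = 376.5823

376.58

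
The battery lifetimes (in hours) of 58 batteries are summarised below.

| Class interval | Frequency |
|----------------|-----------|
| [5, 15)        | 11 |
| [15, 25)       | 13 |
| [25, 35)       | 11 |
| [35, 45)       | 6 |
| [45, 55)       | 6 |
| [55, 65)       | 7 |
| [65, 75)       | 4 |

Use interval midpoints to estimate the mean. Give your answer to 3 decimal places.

33.448

Midpoints: 10, 20, 30, 40, 50, 60, 70
Σfm = 11×10 + 13×20 + 11×30 + 6×40 + 6×50 + 7×60 + 4×70 = 1940
n = Σf = 58
Mean = 1940 / 58 = 33.4483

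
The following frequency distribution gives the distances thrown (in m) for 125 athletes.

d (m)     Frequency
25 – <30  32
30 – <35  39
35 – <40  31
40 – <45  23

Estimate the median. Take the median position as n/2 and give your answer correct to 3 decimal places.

33.910

Cumulative frequencies: 32, 71, 102, 125
n = 125; position = n/2 = 62.5.
This falls in the class 30 – <35: L = 30, F = 32, f = 39, h = 5.
Median ≈ 30 + ((62.5 − 32) / 39) × 5 = 33.9103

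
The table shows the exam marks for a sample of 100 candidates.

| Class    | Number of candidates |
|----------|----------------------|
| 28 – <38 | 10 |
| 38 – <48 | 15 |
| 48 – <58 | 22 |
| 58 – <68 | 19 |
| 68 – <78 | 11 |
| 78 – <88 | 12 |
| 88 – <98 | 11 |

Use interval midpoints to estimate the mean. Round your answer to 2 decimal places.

Midpoints: 33, 43, 53, 63, 73, 83, 93
Σfm = 10×33 + 15×43 + 22×53 + 19×63 + 11×73 + 12×83 + 11×93 = 6160
n = Σf = 100
Mean = 6160 / 100 = 61.6000

61.60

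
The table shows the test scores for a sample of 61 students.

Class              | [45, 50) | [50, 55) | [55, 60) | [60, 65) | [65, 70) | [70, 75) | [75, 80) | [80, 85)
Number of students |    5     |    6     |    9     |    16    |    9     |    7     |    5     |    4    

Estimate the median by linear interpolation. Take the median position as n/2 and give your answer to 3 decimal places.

63.281

Cumulative frequencies: 5, 11, 20, 36, 45, 52, 57, 61
n = 61; position = n/2 = 30.5.
This falls in the class [60, 65): L = 60, F = 20, f = 16, h = 5.
Median ≈ 60 + ((30.5 − 20) / 16) × 5 = 63.2812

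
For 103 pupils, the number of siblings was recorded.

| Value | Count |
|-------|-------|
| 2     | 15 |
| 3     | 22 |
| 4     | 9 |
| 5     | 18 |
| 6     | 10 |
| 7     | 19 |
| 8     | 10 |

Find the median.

Cumulative frequencies: 15, 37, 46, 64, 74, 93, 103
n = 103, so the median is the value in position (n+1)/2 = 52.
Position 52 falls at value 5.

5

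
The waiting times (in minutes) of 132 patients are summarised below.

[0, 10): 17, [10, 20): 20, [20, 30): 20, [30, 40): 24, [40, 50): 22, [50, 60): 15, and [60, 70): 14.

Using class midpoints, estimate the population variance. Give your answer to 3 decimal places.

Midpoints: 5, 15, 25, 35, 45, 55, 65
n = 132, Σfm = 4450, mean = 33.7121
Σfm² = 195900
Σf(m − x̄)² = Σfm² − (Σfm)²/n = 195900 − 4450²/132 = 45881.0606
Population variance = 45881.0606 / 132 = 347.5838

347.584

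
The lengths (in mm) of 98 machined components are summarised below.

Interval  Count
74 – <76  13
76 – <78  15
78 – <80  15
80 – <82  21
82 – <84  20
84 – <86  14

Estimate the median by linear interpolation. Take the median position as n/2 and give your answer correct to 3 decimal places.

80.571

Cumulative frequencies: 13, 28, 43, 64, 84, 98
n = 98; position = n/2 = 49.
This falls in the class 80 – <82: L = 80, F = 43, f = 21, h = 2.
Median ≈ 80 + ((49 − 43) / 21) × 2 = 80.5714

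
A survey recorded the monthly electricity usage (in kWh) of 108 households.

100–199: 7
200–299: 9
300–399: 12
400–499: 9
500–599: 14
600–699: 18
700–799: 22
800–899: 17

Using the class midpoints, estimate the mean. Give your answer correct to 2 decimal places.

Midpoints: 149.5, 249.5, 349.5, 449.5, 549.5, 649.5, 749.5, 849.5
Σfm = 7×149.5 + 9×249.5 + 12×349.5 + 9×449.5 + 14×549.5 + 18×649.5 + 22×749.5 + 17×849.5 = 61846
n = Σf = 108
Mean = 61846 / 108 = 572.6481

572.65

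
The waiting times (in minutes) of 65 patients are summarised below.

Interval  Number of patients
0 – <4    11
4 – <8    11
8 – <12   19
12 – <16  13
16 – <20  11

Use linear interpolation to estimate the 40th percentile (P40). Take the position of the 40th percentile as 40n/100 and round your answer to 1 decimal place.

Cumulative frequencies: 11, 22, 41, 54, 65
n = 65; position = 40n/100 = 26.
This falls in the class 8 – <12: L = 8, F = 22, f = 19, h = 4.
40th percentile ≈ 8 + ((26 − 22) / 19) × 4 = 8.8421

8.8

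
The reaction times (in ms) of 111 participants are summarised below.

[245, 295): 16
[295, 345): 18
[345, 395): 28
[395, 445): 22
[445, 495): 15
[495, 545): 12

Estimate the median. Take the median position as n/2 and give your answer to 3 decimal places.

383.393

Cumulative frequencies: 16, 34, 62, 84, 99, 111
n = 111; position = n/2 = 55.5.
This falls in the class [345, 395): L = 345, F = 34, f = 28, h = 50.
Median ≈ 345 + ((55.5 − 34) / 28) × 50 = 383.3929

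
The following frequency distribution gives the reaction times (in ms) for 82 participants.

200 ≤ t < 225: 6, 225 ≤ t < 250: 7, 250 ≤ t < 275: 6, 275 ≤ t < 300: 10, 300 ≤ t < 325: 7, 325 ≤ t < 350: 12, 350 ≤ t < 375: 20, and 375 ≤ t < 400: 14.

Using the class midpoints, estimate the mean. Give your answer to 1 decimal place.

320.7

Midpoints: 212.5, 237.5, 262.5, 287.5, 312.5, 337.5, 362.5, 387.5
Σfm = 6×212.5 + 7×237.5 + 6×262.5 + 10×287.5 + 7×312.5 + 12×337.5 + 20×362.5 + 14×387.5 = 26300
n = Σf = 82
Mean = 26300 / 82 = 320.7317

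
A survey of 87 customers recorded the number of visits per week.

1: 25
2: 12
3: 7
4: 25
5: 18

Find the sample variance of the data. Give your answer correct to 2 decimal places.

Values: 1, 2, 3, 4, 5
n = 87, Σfx = 260, mean = 2.9885
Σfx² = 986
Σf(x − x̄)² = Σfx² − (Σfx)²/n = 986 − 260²/87 = 208.9885
Sample variance = 208.9885 / 86 = 2.4301

2.43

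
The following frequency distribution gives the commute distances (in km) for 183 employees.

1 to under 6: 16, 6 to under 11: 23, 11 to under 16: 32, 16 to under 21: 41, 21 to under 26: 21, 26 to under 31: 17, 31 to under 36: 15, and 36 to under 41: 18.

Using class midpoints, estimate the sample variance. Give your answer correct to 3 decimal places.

Midpoints: 3.5, 8.5, 13.5, 18.5, 23.5, 28.5, 33.5, 38.5
n = 183, Σfm = 3615.5, mean = 19.7568
Σfm² = 90641.75
Σf(m − x̄)² = Σfm² − (Σfm)²/n = 90641.75 − 3615.5²/183 = 19210.9290
Sample variance = 19210.9290 / 182 = 105.5546

105.555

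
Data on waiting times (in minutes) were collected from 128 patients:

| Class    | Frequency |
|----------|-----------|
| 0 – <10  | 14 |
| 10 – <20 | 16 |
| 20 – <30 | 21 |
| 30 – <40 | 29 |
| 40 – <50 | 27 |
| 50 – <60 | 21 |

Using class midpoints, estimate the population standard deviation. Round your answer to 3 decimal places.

15.730

Midpoints: 5, 15, 25, 35, 45, 55
n = 128, Σfm = 4220, mean = 32.9688
Σfm² = 170800
Σf(m − x̄)² = Σfm² − (Σfm)²/n = 170800 − 4220²/128 = 31671.8750
Population variance = 31671.8750 / 128 = 247.4365
Standard deviation = √247.4365 = 15.7301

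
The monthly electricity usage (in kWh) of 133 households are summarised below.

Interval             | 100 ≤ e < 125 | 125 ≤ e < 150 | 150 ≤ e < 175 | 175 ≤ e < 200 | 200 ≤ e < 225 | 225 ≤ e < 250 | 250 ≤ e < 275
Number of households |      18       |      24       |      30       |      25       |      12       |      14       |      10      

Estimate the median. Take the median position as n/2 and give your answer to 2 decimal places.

Cumulative frequencies: 18, 42, 72, 97, 109, 123, 133
n = 133; position = n/2 = 66.5.
This falls in the class 150 ≤ e < 175: L = 150, F = 42, f = 30, h = 25.
Median ≈ 150 + ((66.5 − 42) / 30) × 25 = 170.4167

170.42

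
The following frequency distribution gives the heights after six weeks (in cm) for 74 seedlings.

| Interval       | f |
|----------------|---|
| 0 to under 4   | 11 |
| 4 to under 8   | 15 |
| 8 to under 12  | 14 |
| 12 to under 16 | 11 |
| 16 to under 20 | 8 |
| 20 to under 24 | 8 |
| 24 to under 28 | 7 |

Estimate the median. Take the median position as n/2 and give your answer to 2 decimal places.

11.14

Cumulative frequencies: 11, 26, 40, 51, 59, 67, 74
n = 74; position = n/2 = 37.
This falls in the class 8 to under 12: L = 8, F = 26, f = 14, h = 4.
Median ≈ 8 + ((37 − 26) / 14) × 4 = 11.1429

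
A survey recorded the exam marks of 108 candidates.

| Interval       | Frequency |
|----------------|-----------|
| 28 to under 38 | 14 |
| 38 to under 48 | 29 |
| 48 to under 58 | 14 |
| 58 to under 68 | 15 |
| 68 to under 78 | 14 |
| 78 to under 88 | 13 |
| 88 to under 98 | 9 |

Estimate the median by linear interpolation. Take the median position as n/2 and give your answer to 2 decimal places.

55.86

Cumulative frequencies: 14, 43, 57, 72, 86, 99, 108
n = 108; position = n/2 = 54.
This falls in the class 48 to under 58: L = 48, F = 43, f = 14, h = 10.
Median ≈ 48 + ((54 − 43) / 14) × 10 = 55.8571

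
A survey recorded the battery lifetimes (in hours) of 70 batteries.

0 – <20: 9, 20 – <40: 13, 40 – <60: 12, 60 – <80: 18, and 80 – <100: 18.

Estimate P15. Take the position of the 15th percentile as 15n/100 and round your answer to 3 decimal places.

Cumulative frequencies: 9, 22, 34, 52, 70
n = 70; position = 15n/100 = 10.5.
This falls in the class 20 – <40: L = 20, F = 9, f = 13, h = 20.
15th percentile ≈ 20 + ((10.5 − 9) / 13) × 20 = 22.3077

22.308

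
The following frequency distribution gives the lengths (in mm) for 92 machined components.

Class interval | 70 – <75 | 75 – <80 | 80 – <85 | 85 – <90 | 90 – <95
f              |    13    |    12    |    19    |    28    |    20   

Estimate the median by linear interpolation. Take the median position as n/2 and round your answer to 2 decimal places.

Cumulative frequencies: 13, 25, 44, 72, 92
n = 92; position = n/2 = 46.
This falls in the class 85 – <90: L = 85, F = 44, f = 28, h = 5.
Median ≈ 85 + ((46 − 44) / 28) × 5 = 85.3571

85.36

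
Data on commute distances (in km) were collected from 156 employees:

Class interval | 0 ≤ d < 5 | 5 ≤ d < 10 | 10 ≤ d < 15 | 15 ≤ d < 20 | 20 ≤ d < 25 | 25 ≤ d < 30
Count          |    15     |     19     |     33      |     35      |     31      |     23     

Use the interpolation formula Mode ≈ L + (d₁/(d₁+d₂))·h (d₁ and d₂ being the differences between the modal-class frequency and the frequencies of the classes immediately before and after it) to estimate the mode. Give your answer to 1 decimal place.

16.7

Modal class: 15 ≤ d < 20 (highest frequency 35).
d₁ = 35 − 33 = 2, d₂ = 35 − 31 = 4
Mode ≈ 15 + (2/(2+4)) × 5 = 15 + 1.6667 = 16.6667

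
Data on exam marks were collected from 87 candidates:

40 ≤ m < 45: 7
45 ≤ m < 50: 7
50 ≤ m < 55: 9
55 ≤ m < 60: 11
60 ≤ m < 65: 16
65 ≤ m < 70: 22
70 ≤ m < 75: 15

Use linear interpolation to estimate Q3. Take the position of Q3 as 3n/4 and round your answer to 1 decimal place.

Cumulative frequencies: 7, 14, 23, 34, 50, 72, 87
n = 87; position = 3n/4 = 65.25.
This falls in the class 65 ≤ m < 70: L = 65, F = 50, f = 22, h = 5.
Upper quartile ≈ 65 + ((65.25 − 50) / 22) × 5 = 68.4659

68.5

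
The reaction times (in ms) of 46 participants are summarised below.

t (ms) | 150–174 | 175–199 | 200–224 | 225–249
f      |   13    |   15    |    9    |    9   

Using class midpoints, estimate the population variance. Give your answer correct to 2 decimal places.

Midpoints: 162, 187, 212, 237
n = 46, Σfm = 8952, mean = 194.6087
Σfm² = 1775724
Σf(m − x̄)² = Σfm² − (Σfm)²/n = 1775724 − 8952²/46 = 33586.9565
Population variance = 33586.9565 / 46 = 730.1512

730.15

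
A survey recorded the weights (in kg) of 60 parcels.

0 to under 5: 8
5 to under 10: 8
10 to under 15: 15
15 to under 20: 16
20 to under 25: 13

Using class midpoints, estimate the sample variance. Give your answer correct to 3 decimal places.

43.475

Midpoints: 2.5, 7.5, 12.5, 17.5, 22.5
n = 60, Σfm = 840, mean = 14.0000
Σfm² = 14325
Σf(m − x̄)² = Σfm² − (Σfm)²/n = 14325 − 840²/60 = 2565.0000
Sample variance = 2565.0000 / 59 = 43.4746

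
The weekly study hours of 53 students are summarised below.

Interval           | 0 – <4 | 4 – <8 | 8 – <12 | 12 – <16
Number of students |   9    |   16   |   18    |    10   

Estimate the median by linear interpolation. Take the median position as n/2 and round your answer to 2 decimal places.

8.33

Cumulative frequencies: 9, 25, 43, 53
n = 53; position = n/2 = 26.5.
This falls in the class 8 – <12: L = 8, F = 25, f = 18, h = 4.
Median ≈ 8 + ((26.5 − 25) / 18) × 4 = 8.3333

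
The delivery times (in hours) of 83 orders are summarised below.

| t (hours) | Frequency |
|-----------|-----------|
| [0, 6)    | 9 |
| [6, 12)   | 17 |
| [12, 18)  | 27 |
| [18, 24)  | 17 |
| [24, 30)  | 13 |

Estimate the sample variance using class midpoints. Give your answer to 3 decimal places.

53.222

Midpoints: 3, 9, 15, 21, 27
n = 83, Σfm = 1293, mean = 15.5783
Σfm² = 24507
Σf(m − x̄)² = Σfm² − (Σfm)²/n = 24507 − 1293²/83 = 4364.2410
Sample variance = 4364.2410 / 82 = 53.2225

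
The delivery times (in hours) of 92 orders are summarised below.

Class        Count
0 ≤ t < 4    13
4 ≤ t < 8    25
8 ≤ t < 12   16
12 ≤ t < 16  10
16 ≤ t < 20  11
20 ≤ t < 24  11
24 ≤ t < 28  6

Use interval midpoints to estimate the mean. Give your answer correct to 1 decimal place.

11.7

Midpoints: 2, 6, 10, 14, 18, 22, 26
Σfm = 13×2 + 25×6 + 16×10 + 10×14 + 11×18 + 11×22 + 6×26 = 1072
n = Σf = 92
Mean = 1072 / 92 = 11.6522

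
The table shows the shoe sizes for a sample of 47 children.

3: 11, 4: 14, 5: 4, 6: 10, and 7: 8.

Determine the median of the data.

4

Cumulative frequencies: 11, 25, 29, 39, 47
n = 47, so the median is the value in position (n+1)/2 = 24.
Position 24 falls at value 4.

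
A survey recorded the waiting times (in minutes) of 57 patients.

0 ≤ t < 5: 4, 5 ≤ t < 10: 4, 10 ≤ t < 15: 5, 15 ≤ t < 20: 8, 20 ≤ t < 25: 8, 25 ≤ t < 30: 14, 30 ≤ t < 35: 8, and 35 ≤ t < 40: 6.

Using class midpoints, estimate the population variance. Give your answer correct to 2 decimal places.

99.97

Midpoints: 2.5, 7.5, 12.5, 17.5, 22.5, 27.5, 32.5, 37.5
n = 57, Σfm = 1292.5, mean = 22.6754
Σfm² = 35006.25
Σf(m − x̄)² = Σfm² − (Σfm)²/n = 35006.25 − 1292.5²/57 = 5698.2456
Population variance = 5698.2456 / 57 = 99.9692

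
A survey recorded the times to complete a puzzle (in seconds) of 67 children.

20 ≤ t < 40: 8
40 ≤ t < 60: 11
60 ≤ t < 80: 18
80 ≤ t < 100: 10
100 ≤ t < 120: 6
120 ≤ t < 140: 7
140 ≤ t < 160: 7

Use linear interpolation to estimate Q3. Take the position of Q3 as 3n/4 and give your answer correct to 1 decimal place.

Cumulative frequencies: 8, 19, 37, 47, 53, 60, 67
n = 67; position = 3n/4 = 50.25.
This falls in the class 100 ≤ t < 120: L = 100, F = 47, f = 6, h = 20.
Upper quartile ≈ 100 + ((50.25 − 47) / 6) × 20 = 110.8333

110.8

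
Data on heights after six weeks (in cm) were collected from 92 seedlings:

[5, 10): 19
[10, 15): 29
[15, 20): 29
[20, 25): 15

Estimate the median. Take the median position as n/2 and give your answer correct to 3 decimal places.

14.655

Cumulative frequencies: 19, 48, 77, 92
n = 92; position = n/2 = 46.
This falls in the class [10, 15): L = 10, F = 19, f = 29, h = 5.
Median ≈ 10 + ((46 − 19) / 29) × 5 = 14.6552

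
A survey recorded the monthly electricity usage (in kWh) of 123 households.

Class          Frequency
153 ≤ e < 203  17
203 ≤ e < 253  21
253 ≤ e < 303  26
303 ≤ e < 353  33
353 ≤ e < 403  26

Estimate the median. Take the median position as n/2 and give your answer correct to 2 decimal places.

298.19

Cumulative frequencies: 17, 38, 64, 97, 123
n = 123; position = n/2 = 61.5.
This falls in the class 253 ≤ e < 303: L = 253, F = 38, f = 26, h = 50.
Median ≈ 253 + ((61.5 − 38) / 26) × 50 = 298.1923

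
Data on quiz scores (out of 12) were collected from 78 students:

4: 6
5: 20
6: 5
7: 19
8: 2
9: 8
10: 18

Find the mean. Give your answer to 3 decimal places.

7.115

Values: 4, 5, 6, 7, 8, 9, 10
Σfx = 6×4 + 20×5 + 5×6 + 19×7 + 2×8 + 8×9 + 18×10 = 555
n = Σf = 78
Mean = 555 / 78 = 7.1154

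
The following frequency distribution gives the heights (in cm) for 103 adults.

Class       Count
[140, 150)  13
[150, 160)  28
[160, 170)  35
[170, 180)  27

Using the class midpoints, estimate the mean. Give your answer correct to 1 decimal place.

Midpoints: 145, 155, 165, 175
Σfm = 13×145 + 28×155 + 35×165 + 27×175 = 16725
n = Σf = 103
Mean = 16725 / 103 = 162.3786

162.4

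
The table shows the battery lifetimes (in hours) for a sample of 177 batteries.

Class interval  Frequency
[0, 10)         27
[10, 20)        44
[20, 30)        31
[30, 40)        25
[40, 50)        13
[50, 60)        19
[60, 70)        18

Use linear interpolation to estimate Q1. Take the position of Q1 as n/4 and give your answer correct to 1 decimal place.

13.9

Cumulative frequencies: 27, 71, 102, 127, 140, 159, 177
n = 177; position = n/4 = 44.25.
This falls in the class [10, 20): L = 10, F = 27, f = 44, h = 10.
Lower quartile ≈ 10 + ((44.25 − 27) / 44) × 10 = 13.9205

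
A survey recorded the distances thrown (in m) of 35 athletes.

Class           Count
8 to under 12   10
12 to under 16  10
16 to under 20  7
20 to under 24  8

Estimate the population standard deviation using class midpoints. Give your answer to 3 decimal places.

Midpoints: 10, 14, 18, 22
n = 35, Σfm = 542, mean = 15.4857
Σfm² = 9100
Σf(m − x̄)² = Σfm² − (Σfm)²/n = 9100 − 542²/35 = 706.7429
Population variance = 706.7429 / 35 = 20.1927
Standard deviation = √20.1927 = 4.4936

4.494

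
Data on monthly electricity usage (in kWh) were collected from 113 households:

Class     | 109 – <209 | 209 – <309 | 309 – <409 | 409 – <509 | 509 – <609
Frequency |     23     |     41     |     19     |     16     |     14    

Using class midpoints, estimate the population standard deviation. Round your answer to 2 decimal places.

129.20

Midpoints: 159, 259, 359, 459, 559
n = 113, Σfm = 36267, mean = 320.9469
Σfm² = 13526153
Σf(m − x̄)² = Σfm² − (Σfm)²/n = 13526153 − 36267²/113 = 1886371.6814
Population variance = 1886371.6814 / 113 = 16693.5547
Standard deviation = √16693.5547 = 129.2035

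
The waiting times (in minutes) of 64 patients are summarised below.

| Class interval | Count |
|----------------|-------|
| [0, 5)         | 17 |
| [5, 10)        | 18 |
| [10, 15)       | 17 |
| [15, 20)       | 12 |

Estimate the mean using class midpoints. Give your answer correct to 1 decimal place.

9.4

Midpoints: 2.5, 7.5, 12.5, 17.5
Σfm = 17×2.5 + 18×7.5 + 17×12.5 + 12×17.5 = 600
n = Σf = 64
Mean = 600 / 64 = 9.3750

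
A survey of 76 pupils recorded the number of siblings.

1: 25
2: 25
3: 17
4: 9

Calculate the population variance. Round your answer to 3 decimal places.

1.009

Values: 1, 2, 3, 4
n = 76, Σfx = 162, mean = 2.1316
Σfx² = 422
Σf(x − x̄)² = Σfx² − (Σfx)²/n = 422 − 162²/76 = 76.6842
Population variance = 76.6842 / 76 = 1.0090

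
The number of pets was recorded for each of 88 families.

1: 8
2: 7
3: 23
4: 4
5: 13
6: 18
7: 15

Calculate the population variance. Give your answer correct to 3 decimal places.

3.757

Values: 1, 2, 3, 4, 5, 6, 7
n = 88, Σfx = 385, mean = 4.3750
Σfx² = 2015
Σf(x − x̄)² = Σfx² − (Σfx)²/n = 2015 − 385²/88 = 330.6250
Population variance = 330.6250 / 88 = 3.7571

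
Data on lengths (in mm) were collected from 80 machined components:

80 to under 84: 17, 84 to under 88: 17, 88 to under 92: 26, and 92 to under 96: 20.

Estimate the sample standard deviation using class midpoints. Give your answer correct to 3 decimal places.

Midpoints: 82, 86, 90, 94
n = 80, Σfm = 7076, mean = 88.4500
Σfm² = 627360
Σf(m − x̄)² = Σfm² − (Σfm)²/n = 627360 − 7076²/80 = 1487.8000
Sample variance = 1487.8000 / 79 = 18.8329
Standard deviation = √18.8329 = 4.3397

4.340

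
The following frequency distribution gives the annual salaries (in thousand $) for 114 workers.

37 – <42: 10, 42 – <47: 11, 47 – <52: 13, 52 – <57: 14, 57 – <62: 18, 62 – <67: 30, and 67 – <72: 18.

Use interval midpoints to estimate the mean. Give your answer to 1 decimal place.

Midpoints: 39.5, 44.5, 49.5, 54.5, 59.5, 64.5, 69.5
Σfm = 10×39.5 + 11×44.5 + 13×49.5 + 14×54.5 + 18×59.5 + 30×64.5 + 18×69.5 = 6548
n = Σf = 114
Mean = 6548 / 114 = 57.4386

57.4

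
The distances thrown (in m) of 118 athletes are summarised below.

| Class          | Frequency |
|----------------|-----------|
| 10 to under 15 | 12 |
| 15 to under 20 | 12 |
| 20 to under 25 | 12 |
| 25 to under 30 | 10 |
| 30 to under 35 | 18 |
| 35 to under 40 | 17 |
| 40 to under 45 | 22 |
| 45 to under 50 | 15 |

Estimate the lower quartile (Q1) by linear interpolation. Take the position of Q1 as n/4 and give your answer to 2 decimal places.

22.29

Cumulative frequencies: 12, 24, 36, 46, 64, 81, 103, 118
n = 118; position = n/4 = 29.5.
This falls in the class 20 to under 25: L = 20, F = 24, f = 12, h = 5.
Lower quartile ≈ 20 + ((29.5 − 24) / 12) × 5 = 22.2917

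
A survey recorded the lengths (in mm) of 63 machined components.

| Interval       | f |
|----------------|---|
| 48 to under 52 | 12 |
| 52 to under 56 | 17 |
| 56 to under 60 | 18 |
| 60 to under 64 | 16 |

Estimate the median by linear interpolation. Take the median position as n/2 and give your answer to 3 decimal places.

56.556

Cumulative frequencies: 12, 29, 47, 63
n = 63; position = n/2 = 31.5.
This falls in the class 56 to under 60: L = 56, F = 29, f = 18, h = 4.
Median ≈ 56 + ((31.5 − 29) / 18) × 4 = 56.5556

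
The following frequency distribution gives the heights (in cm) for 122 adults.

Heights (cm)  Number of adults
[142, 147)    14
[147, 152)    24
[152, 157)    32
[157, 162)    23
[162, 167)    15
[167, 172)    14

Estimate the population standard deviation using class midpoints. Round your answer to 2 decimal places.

Midpoints: 144.5, 149.5, 154.5, 159.5, 164.5, 169.5
n = 122, Σfm = 19064, mean = 156.2623
Σfm² = 2985830.5
Σf(m − x̄)² = Σfm² − (Σfm)²/n = 2985830.5 − 19064²/122 = 6846.1066
Population variance = 6846.1066 / 122 = 56.1156
Standard deviation = √56.1156 = 7.4910

7.49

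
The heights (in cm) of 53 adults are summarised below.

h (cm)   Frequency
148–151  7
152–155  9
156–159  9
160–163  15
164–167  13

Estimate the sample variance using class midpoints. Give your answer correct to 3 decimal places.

Midpoints: 149.5, 153.5, 157.5, 161.5, 165.5
n = 53, Σfm = 8419.5, mean = 158.8585
Σfm² = 1339075.25
Σf(m − x̄)² = Σfm² − (Σfm)²/n = 1339075.25 − 8419.5²/53 = 1566.1887
Sample variance = 1566.1887 / 52 = 30.1190

30.119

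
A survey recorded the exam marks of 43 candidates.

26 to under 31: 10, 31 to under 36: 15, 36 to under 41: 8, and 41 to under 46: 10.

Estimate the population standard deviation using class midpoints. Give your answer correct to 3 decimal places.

5.417

Midpoints: 28.5, 33.5, 38.5, 43.5
n = 43, Σfm = 1530.5, mean = 35.5930
Σfm² = 55736.75
Σf(m − x̄)² = Σfm² − (Σfm)²/n = 55736.75 − 1530.5²/43 = 1261.6279
Population variance = 1261.6279 / 43 = 29.3402
Standard deviation = √29.3402 = 5.4167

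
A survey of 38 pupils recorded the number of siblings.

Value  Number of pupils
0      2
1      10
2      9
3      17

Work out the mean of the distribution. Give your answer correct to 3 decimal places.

2.079

Values: 0, 1, 2, 3
Σfx = 2×0 + 10×1 + 9×2 + 17×3 = 79
n = Σf = 38
Mean = 79 / 38 = 2.0789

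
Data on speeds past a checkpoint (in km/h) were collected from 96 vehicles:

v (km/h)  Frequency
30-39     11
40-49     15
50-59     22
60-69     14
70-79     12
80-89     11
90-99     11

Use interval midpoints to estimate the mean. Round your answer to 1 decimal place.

62.6

Midpoints: 34.5, 44.5, 54.5, 64.5, 74.5, 84.5, 94.5
Σfm = 11×34.5 + 15×44.5 + 22×54.5 + 14×64.5 + 12×74.5 + 11×84.5 + 11×94.5 = 6012
n = Σf = 96
Mean = 6012 / 96 = 62.6250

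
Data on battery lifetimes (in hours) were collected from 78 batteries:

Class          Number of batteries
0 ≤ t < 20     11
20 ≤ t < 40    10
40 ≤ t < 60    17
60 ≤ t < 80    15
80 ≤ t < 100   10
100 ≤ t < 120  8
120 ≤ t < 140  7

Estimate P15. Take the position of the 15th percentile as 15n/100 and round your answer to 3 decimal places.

Cumulative frequencies: 11, 21, 38, 53, 63, 71, 78
n = 78; position = 15n/100 = 11.7.
This falls in the class 20 ≤ t < 40: L = 20, F = 11, f = 10, h = 20.
15th percentile ≈ 20 + ((11.7 − 11) / 10) × 20 = 21.4000

21.400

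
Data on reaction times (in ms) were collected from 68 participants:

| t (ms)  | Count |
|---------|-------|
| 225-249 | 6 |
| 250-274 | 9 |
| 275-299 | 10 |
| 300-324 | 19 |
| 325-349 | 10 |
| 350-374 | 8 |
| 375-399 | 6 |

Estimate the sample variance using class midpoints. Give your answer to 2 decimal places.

Midpoints: 237, 262, 287, 312, 337, 362, 387
n = 68, Σfm = 21166, mean = 311.2647
Σfm² = 6710692
Σf(m − x̄)² = Σfm² − (Σfm)²/n = 6710692 − 21166²/68 = 122463.2353
Sample variance = 122463.2353 / 67 = 1827.8095

1827.81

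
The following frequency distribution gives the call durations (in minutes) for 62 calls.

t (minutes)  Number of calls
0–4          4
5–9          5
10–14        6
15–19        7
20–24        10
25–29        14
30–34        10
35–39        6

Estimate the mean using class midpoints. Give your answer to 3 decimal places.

Midpoints: 2, 7, 12, 17, 22, 27, 32, 37
Σfm = 4×2 + 5×7 + 6×12 + 7×17 + 10×22 + 14×27 + 10×32 + 6×37 = 1374
n = Σf = 62
Mean = 1374 / 62 = 22.1613

22.161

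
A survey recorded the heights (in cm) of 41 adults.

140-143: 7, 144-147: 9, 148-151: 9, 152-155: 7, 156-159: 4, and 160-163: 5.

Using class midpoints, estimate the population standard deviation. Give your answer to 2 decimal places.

6.36

Midpoints: 141.5, 145.5, 149.5, 153.5, 157.5, 161.5
n = 41, Σfm = 6157.5, mean = 150.1829
Σfm² = 926412.25
Σf(m − x̄)² = Σfm² − (Σfm)²/n = 926412.25 − 6157.5²/41 = 1660.8780
Population variance = 1660.8780 / 41 = 40.5092
Standard deviation = √40.5092 = 6.3647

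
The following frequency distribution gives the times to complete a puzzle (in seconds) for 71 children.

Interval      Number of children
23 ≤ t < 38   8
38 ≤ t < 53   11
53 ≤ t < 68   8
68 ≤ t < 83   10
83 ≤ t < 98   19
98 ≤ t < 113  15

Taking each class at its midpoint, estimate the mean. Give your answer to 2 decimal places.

Midpoints: 30.5, 45.5, 60.5, 75.5, 90.5, 105.5
Σfm = 8×30.5 + 11×45.5 + 8×60.5 + 10×75.5 + 19×90.5 + 15×105.5 = 5285.5
n = Σf = 71
Mean = 5285.5 / 71 = 74.4437

74.44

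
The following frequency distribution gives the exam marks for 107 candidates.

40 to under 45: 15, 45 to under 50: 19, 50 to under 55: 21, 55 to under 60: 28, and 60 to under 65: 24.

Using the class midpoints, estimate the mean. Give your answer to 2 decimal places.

Midpoints: 42.5, 47.5, 52.5, 57.5, 62.5
Σfm = 15×42.5 + 19×47.5 + 21×52.5 + 28×57.5 + 24×62.5 = 5752.5
n = Σf = 107
Mean = 5752.5 / 107 = 53.7617

53.76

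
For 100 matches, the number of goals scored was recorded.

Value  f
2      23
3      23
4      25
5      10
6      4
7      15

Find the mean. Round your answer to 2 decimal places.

3.94

Values: 2, 3, 4, 5, 6, 7
Σfx = 23×2 + 23×3 + 25×4 + 10×5 + 4×6 + 15×7 = 394
n = Σf = 100
Mean = 394 / 100 = 3.9400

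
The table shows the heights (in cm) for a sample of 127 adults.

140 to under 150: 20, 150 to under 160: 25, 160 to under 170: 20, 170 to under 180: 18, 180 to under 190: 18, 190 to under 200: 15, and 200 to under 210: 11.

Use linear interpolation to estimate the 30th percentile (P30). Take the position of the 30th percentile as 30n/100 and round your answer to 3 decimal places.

157.240

Cumulative frequencies: 20, 45, 65, 83, 101, 116, 127
n = 127; position = 30n/100 = 38.1.
This falls in the class 150 to under 160: L = 150, F = 20, f = 25, h = 10.
30th percentile ≈ 150 + ((38.1 − 20) / 25) × 10 = 157.2400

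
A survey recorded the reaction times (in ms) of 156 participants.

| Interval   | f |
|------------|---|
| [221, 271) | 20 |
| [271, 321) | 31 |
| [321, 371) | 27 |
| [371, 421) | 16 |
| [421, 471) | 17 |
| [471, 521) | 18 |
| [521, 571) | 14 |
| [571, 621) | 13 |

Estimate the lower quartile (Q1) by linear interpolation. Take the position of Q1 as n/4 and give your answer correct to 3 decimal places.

301.645

Cumulative frequencies: 20, 51, 78, 94, 111, 129, 143, 156
n = 156; position = n/4 = 39.
This falls in the class [271, 321): L = 271, F = 20, f = 31, h = 50.
Lower quartile ≈ 271 + ((39 − 20) / 31) × 50 = 301.6452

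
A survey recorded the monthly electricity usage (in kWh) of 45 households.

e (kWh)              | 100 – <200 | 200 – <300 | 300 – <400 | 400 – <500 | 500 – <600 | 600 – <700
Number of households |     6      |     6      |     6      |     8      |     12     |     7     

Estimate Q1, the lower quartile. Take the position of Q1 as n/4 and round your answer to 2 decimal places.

Cumulative frequencies: 6, 12, 18, 26, 38, 45
n = 45; position = n/4 = 11.25.
This falls in the class 200 – <300: L = 200, F = 6, f = 6, h = 100.
Lower quartile ≈ 200 + ((11.25 − 6) / 6) × 100 = 287.5000

287.50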